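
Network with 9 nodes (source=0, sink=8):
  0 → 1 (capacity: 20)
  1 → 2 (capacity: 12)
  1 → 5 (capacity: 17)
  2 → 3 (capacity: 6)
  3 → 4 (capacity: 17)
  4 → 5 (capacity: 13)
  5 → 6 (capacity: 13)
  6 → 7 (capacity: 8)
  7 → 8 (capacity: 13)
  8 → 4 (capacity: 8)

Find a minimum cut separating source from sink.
Min cut value = 8, edges: (6,7)

Min cut value: 8
Partition: S = [0, 1, 2, 3, 4, 5, 6], T = [7, 8]
Cut edges: (6,7)

By max-flow min-cut theorem, max flow = min cut = 8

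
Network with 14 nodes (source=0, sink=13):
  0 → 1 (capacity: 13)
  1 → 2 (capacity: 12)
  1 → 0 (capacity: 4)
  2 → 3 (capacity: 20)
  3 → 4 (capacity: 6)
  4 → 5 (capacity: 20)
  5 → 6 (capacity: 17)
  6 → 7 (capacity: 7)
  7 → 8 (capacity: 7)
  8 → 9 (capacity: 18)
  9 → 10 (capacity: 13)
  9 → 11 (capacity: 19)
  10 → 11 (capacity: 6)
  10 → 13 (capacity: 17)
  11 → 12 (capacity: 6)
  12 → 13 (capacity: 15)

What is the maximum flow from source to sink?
Maximum flow = 6

Max flow: 6

Flow assignment:
  0 → 1: 6/13
  1 → 2: 6/12
  2 → 3: 6/20
  3 → 4: 6/6
  4 → 5: 6/20
  5 → 6: 6/17
  6 → 7: 6/7
  7 → 8: 6/7
  8 → 9: 6/18
  9 → 10: 6/13
  10 → 13: 6/17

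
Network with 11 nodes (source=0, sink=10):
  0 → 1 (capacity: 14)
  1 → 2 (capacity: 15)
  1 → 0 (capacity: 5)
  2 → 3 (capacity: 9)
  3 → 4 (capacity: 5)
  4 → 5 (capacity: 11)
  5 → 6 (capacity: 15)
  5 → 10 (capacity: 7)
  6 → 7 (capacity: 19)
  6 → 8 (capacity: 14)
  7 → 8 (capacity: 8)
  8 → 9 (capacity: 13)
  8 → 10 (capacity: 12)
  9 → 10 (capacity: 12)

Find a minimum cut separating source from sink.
Min cut value = 5, edges: (3,4)

Min cut value: 5
Partition: S = [0, 1, 2, 3], T = [4, 5, 6, 7, 8, 9, 10]
Cut edges: (3,4)

By max-flow min-cut theorem, max flow = min cut = 5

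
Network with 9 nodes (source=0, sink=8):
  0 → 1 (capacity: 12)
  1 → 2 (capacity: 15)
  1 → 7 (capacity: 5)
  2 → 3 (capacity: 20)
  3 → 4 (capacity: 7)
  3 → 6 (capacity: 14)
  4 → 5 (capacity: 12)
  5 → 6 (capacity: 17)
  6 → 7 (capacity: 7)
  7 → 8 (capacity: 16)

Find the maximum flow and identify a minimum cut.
Max flow = 12, Min cut edges: (1,7), (6,7)

Maximum flow: 12
Minimum cut: (1,7), (6,7)
Partition: S = [0, 1, 2, 3, 4, 5, 6], T = [7, 8]

Max-flow min-cut theorem verified: both equal 12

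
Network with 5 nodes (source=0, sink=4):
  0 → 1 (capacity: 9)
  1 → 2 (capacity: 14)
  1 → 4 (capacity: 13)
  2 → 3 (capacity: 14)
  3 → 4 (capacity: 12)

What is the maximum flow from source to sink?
Maximum flow = 9

Max flow: 9

Flow assignment:
  0 → 1: 9/9
  1 → 4: 9/13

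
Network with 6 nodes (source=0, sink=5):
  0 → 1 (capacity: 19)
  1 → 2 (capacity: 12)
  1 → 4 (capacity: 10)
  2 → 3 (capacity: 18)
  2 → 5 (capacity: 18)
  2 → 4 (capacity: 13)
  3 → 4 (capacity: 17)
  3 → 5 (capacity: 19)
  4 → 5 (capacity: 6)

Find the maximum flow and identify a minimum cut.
Max flow = 18, Min cut edges: (1,2), (4,5)

Maximum flow: 18
Minimum cut: (1,2), (4,5)
Partition: S = [0, 1, 4], T = [2, 3, 5]

Max-flow min-cut theorem verified: both equal 18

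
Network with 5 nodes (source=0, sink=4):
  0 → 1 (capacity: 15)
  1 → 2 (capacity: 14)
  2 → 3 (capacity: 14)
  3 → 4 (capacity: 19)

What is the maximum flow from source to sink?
Maximum flow = 14

Max flow: 14

Flow assignment:
  0 → 1: 14/15
  1 → 2: 14/14
  2 → 3: 14/14
  3 → 4: 14/19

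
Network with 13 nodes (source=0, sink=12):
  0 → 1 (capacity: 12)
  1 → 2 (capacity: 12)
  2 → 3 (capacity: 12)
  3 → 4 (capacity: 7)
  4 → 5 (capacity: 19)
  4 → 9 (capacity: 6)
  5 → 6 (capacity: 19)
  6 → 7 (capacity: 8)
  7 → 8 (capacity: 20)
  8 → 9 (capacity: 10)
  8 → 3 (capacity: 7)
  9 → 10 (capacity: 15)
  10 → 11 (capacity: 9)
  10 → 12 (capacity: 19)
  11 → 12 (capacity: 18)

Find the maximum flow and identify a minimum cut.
Max flow = 7, Min cut edges: (3,4)

Maximum flow: 7
Minimum cut: (3,4)
Partition: S = [0, 1, 2, 3], T = [4, 5, 6, 7, 8, 9, 10, 11, 12]

Max-flow min-cut theorem verified: both equal 7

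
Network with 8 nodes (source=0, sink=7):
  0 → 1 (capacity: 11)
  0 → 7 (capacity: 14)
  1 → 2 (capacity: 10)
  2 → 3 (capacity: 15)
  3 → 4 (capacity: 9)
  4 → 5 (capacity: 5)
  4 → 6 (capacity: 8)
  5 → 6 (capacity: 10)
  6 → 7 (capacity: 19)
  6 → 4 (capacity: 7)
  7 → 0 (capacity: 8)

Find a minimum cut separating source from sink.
Min cut value = 23, edges: (0,7), (3,4)

Min cut value: 23
Partition: S = [0, 1, 2, 3], T = [4, 5, 6, 7]
Cut edges: (0,7), (3,4)

By max-flow min-cut theorem, max flow = min cut = 23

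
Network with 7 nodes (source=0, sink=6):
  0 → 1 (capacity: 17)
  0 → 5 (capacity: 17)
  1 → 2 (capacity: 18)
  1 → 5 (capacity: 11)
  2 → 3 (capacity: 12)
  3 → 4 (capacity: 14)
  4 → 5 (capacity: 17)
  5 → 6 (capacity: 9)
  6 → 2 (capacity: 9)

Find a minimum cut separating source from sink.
Min cut value = 9, edges: (5,6)

Min cut value: 9
Partition: S = [0, 1, 2, 3, 4, 5], T = [6]
Cut edges: (5,6)

By max-flow min-cut theorem, max flow = min cut = 9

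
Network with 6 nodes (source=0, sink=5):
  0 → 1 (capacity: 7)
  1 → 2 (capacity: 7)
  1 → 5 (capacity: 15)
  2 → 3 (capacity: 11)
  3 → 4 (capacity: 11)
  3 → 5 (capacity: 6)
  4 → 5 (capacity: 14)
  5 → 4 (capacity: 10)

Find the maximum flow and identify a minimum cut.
Max flow = 7, Min cut edges: (0,1)

Maximum flow: 7
Minimum cut: (0,1)
Partition: S = [0], T = [1, 2, 3, 4, 5]

Max-flow min-cut theorem verified: both equal 7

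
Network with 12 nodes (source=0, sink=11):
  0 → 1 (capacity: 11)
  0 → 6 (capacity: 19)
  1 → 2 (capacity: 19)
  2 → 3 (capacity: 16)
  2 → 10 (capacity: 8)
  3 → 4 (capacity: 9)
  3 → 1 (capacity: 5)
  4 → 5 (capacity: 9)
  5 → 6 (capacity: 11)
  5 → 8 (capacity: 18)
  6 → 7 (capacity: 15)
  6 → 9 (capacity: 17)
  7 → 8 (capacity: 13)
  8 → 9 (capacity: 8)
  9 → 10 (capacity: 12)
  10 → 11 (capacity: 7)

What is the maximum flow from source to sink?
Maximum flow = 7

Max flow: 7

Flow assignment:
  0 → 6: 7/19
  6 → 7: 2/15
  6 → 9: 5/17
  7 → 8: 2/13
  8 → 9: 2/8
  9 → 10: 7/12
  10 → 11: 7/7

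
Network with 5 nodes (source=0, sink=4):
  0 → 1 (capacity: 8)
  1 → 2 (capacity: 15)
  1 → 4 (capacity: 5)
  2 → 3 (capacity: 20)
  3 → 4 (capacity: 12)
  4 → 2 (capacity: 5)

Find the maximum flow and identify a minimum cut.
Max flow = 8, Min cut edges: (0,1)

Maximum flow: 8
Minimum cut: (0,1)
Partition: S = [0], T = [1, 2, 3, 4]

Max-flow min-cut theorem verified: both equal 8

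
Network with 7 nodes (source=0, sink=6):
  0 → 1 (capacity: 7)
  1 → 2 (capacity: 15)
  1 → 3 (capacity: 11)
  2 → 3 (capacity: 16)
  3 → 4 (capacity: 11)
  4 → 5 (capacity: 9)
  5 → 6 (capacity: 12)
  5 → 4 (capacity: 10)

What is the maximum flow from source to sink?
Maximum flow = 7

Max flow: 7

Flow assignment:
  0 → 1: 7/7
  1 → 3: 7/11
  3 → 4: 7/11
  4 → 5: 7/9
  5 → 6: 7/12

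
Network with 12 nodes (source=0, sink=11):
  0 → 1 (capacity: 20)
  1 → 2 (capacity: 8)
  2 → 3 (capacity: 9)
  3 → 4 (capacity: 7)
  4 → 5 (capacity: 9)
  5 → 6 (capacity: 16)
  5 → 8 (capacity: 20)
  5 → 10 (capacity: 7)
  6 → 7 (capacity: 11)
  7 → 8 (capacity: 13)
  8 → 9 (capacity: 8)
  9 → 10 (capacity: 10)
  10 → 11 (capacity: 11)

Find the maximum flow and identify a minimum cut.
Max flow = 7, Min cut edges: (3,4)

Maximum flow: 7
Minimum cut: (3,4)
Partition: S = [0, 1, 2, 3], T = [4, 5, 6, 7, 8, 9, 10, 11]

Max-flow min-cut theorem verified: both equal 7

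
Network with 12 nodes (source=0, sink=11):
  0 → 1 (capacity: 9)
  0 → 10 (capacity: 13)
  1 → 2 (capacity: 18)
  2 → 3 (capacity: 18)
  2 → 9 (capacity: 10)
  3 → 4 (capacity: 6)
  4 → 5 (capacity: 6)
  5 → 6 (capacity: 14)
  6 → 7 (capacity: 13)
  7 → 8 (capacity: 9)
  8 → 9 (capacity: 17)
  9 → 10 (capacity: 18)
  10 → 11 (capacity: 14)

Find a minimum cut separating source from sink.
Min cut value = 14, edges: (10,11)

Min cut value: 14
Partition: S = [0, 1, 2, 3, 4, 5, 6, 7, 8, 9, 10], T = [11]
Cut edges: (10,11)

By max-flow min-cut theorem, max flow = min cut = 14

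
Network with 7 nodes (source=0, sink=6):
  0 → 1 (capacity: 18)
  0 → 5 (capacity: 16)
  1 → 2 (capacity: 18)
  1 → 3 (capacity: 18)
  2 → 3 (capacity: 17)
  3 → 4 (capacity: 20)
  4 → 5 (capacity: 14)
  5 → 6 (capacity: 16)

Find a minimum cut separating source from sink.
Min cut value = 16, edges: (5,6)

Min cut value: 16
Partition: S = [0, 1, 2, 3, 4, 5], T = [6]
Cut edges: (5,6)

By max-flow min-cut theorem, max flow = min cut = 16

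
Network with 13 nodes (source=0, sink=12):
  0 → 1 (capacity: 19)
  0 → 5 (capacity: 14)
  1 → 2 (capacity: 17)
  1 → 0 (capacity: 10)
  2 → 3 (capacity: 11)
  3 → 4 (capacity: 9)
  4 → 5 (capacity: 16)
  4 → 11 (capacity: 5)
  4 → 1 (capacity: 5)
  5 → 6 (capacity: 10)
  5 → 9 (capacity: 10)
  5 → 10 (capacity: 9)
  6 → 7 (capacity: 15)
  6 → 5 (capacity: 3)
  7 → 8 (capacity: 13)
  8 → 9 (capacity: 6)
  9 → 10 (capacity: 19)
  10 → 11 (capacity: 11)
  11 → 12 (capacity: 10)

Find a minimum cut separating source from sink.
Min cut value = 10, edges: (11,12)

Min cut value: 10
Partition: S = [0, 1, 2, 3, 4, 5, 6, 7, 8, 9, 10, 11], T = [12]
Cut edges: (11,12)

By max-flow min-cut theorem, max flow = min cut = 10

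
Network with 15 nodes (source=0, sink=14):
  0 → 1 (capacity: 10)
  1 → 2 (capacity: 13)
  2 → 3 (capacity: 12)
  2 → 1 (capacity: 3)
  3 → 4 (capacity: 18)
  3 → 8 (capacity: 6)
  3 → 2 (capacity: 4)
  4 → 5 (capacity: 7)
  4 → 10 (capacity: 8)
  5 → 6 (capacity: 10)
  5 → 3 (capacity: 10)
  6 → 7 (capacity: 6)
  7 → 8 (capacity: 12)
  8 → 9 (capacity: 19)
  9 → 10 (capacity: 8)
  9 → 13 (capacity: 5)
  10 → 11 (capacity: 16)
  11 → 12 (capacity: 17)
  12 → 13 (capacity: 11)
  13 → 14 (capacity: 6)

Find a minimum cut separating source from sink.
Min cut value = 6, edges: (13,14)

Min cut value: 6
Partition: S = [0, 1, 2, 3, 4, 5, 6, 7, 8, 9, 10, 11, 12, 13], T = [14]
Cut edges: (13,14)

By max-flow min-cut theorem, max flow = min cut = 6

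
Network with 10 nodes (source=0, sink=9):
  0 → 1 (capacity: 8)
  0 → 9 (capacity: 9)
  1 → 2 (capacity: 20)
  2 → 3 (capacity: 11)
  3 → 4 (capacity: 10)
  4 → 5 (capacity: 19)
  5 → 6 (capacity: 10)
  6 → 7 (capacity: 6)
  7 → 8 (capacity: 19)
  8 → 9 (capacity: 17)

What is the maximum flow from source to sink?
Maximum flow = 15

Max flow: 15

Flow assignment:
  0 → 1: 6/8
  0 → 9: 9/9
  1 → 2: 6/20
  2 → 3: 6/11
  3 → 4: 6/10
  4 → 5: 6/19
  5 → 6: 6/10
  6 → 7: 6/6
  7 → 8: 6/19
  8 → 9: 6/17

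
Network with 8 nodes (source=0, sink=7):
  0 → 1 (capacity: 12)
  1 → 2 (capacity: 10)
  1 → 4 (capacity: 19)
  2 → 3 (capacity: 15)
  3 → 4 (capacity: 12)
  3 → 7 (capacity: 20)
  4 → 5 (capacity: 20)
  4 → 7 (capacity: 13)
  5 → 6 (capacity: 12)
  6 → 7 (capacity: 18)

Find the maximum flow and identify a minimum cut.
Max flow = 12, Min cut edges: (0,1)

Maximum flow: 12
Minimum cut: (0,1)
Partition: S = [0], T = [1, 2, 3, 4, 5, 6, 7]

Max-flow min-cut theorem verified: both equal 12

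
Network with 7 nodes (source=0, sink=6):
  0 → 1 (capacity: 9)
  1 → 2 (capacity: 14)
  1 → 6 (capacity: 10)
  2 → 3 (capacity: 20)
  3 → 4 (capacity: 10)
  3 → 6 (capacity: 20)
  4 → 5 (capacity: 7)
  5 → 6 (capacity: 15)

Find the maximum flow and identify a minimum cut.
Max flow = 9, Min cut edges: (0,1)

Maximum flow: 9
Minimum cut: (0,1)
Partition: S = [0], T = [1, 2, 3, 4, 5, 6]

Max-flow min-cut theorem verified: both equal 9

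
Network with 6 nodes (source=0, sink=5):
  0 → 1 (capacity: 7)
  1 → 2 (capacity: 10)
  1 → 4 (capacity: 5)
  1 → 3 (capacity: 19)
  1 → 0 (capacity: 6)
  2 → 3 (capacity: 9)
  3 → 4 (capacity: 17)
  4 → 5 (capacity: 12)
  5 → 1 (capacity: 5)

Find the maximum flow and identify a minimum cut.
Max flow = 7, Min cut edges: (0,1)

Maximum flow: 7
Minimum cut: (0,1)
Partition: S = [0], T = [1, 2, 3, 4, 5]

Max-flow min-cut theorem verified: both equal 7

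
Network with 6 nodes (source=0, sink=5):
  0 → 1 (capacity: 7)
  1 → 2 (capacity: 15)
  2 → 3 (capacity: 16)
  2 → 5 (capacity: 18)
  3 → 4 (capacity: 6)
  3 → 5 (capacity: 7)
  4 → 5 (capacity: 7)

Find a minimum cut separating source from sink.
Min cut value = 7, edges: (0,1)

Min cut value: 7
Partition: S = [0], T = [1, 2, 3, 4, 5]
Cut edges: (0,1)

By max-flow min-cut theorem, max flow = min cut = 7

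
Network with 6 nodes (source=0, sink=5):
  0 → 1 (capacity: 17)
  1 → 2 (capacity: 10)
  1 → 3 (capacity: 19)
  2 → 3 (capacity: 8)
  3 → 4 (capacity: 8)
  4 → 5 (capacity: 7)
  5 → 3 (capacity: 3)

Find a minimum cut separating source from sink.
Min cut value = 7, edges: (4,5)

Min cut value: 7
Partition: S = [0, 1, 2, 3, 4], T = [5]
Cut edges: (4,5)

By max-flow min-cut theorem, max flow = min cut = 7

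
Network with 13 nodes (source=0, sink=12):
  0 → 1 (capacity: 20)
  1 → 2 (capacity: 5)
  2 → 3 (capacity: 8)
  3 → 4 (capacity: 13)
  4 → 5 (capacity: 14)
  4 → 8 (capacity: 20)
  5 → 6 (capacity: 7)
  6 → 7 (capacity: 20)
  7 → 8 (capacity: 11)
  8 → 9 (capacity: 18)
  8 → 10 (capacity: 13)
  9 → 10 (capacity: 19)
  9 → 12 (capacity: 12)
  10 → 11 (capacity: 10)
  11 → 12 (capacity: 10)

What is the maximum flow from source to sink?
Maximum flow = 5

Max flow: 5

Flow assignment:
  0 → 1: 5/20
  1 → 2: 5/5
  2 → 3: 5/8
  3 → 4: 5/13
  4 → 8: 5/20
  8 → 9: 5/18
  9 → 12: 5/12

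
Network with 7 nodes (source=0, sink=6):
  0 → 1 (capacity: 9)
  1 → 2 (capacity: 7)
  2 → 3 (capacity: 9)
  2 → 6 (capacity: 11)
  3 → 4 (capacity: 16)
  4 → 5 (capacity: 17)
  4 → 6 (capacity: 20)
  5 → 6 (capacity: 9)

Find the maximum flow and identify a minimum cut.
Max flow = 7, Min cut edges: (1,2)

Maximum flow: 7
Minimum cut: (1,2)
Partition: S = [0, 1], T = [2, 3, 4, 5, 6]

Max-flow min-cut theorem verified: both equal 7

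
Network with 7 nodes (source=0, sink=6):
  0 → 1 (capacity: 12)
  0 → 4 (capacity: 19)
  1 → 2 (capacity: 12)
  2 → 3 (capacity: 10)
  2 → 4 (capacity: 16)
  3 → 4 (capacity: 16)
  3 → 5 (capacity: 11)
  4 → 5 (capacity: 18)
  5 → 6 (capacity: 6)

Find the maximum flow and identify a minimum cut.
Max flow = 6, Min cut edges: (5,6)

Maximum flow: 6
Minimum cut: (5,6)
Partition: S = [0, 1, 2, 3, 4, 5], T = [6]

Max-flow min-cut theorem verified: both equal 6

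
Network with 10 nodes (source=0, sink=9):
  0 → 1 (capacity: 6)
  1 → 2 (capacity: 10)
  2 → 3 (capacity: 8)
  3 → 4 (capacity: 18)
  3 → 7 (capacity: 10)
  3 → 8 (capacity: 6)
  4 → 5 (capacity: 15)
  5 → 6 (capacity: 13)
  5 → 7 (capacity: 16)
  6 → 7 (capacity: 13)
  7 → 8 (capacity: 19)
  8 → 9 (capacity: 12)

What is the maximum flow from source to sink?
Maximum flow = 6

Max flow: 6

Flow assignment:
  0 → 1: 6/6
  1 → 2: 6/10
  2 → 3: 6/8
  3 → 8: 6/6
  8 → 9: 6/12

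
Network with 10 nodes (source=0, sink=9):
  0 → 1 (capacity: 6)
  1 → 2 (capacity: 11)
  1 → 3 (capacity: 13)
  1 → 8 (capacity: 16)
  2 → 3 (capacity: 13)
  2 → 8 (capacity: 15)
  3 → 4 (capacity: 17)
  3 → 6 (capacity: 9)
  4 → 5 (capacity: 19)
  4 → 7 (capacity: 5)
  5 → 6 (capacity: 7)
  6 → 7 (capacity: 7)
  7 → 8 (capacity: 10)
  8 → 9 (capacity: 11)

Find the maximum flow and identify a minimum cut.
Max flow = 6, Min cut edges: (0,1)

Maximum flow: 6
Minimum cut: (0,1)
Partition: S = [0], T = [1, 2, 3, 4, 5, 6, 7, 8, 9]

Max-flow min-cut theorem verified: both equal 6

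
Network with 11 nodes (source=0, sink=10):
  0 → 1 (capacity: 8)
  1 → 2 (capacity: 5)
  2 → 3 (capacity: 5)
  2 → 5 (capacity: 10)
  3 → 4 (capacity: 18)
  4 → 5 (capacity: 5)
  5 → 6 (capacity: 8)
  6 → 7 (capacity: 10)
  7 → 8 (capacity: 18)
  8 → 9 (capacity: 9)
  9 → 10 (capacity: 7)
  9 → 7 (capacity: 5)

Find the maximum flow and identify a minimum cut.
Max flow = 5, Min cut edges: (1,2)

Maximum flow: 5
Minimum cut: (1,2)
Partition: S = [0, 1], T = [2, 3, 4, 5, 6, 7, 8, 9, 10]

Max-flow min-cut theorem verified: both equal 5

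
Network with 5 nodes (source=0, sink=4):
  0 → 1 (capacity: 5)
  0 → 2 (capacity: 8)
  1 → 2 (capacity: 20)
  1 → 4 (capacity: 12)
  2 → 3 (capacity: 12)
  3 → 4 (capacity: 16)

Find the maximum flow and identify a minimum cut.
Max flow = 13, Min cut edges: (0,1), (0,2)

Maximum flow: 13
Minimum cut: (0,1), (0,2)
Partition: S = [0], T = [1, 2, 3, 4]

Max-flow min-cut theorem verified: both equal 13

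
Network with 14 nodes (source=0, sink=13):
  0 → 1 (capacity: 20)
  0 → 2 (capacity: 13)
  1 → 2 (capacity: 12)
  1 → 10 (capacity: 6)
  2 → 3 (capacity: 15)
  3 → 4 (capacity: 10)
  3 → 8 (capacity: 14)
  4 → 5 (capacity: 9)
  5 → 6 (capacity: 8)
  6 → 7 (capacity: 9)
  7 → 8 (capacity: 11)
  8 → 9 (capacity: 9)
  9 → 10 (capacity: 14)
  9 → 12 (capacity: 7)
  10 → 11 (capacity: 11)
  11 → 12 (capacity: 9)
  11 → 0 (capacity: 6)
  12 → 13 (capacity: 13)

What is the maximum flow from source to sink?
Maximum flow = 13

Max flow: 13

Flow assignment:
  0 → 1: 15/20
  1 → 2: 9/12
  1 → 10: 6/6
  2 → 3: 9/15
  3 → 4: 6/10
  3 → 8: 3/14
  4 → 5: 6/9
  5 → 6: 6/8
  6 → 7: 6/9
  7 → 8: 6/11
  8 → 9: 9/9
  9 → 10: 2/14
  9 → 12: 7/7
  10 → 11: 8/11
  11 → 12: 6/9
  11 → 0: 2/6
  12 → 13: 13/13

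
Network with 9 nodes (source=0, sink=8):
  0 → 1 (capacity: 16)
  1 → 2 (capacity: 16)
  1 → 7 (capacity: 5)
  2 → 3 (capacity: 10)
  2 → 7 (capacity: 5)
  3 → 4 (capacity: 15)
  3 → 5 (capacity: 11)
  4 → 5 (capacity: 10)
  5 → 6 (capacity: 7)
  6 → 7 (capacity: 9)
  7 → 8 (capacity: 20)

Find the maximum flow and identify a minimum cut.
Max flow = 16, Min cut edges: (0,1)

Maximum flow: 16
Minimum cut: (0,1)
Partition: S = [0], T = [1, 2, 3, 4, 5, 6, 7, 8]

Max-flow min-cut theorem verified: both equal 16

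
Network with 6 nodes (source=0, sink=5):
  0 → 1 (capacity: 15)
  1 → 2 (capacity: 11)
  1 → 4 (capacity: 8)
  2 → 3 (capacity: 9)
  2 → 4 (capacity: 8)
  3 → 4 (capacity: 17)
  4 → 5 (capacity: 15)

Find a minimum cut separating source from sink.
Min cut value = 15, edges: (4,5)

Min cut value: 15
Partition: S = [0, 1, 2, 3, 4], T = [5]
Cut edges: (4,5)

By max-flow min-cut theorem, max flow = min cut = 15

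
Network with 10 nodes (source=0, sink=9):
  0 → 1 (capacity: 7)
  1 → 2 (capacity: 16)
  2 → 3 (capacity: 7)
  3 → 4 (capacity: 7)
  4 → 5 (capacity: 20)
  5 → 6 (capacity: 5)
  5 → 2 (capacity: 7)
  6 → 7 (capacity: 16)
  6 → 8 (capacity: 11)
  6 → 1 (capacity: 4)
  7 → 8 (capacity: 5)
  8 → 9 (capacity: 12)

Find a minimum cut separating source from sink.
Min cut value = 5, edges: (5,6)

Min cut value: 5
Partition: S = [0, 1, 2, 3, 4, 5], T = [6, 7, 8, 9]
Cut edges: (5,6)

By max-flow min-cut theorem, max flow = min cut = 5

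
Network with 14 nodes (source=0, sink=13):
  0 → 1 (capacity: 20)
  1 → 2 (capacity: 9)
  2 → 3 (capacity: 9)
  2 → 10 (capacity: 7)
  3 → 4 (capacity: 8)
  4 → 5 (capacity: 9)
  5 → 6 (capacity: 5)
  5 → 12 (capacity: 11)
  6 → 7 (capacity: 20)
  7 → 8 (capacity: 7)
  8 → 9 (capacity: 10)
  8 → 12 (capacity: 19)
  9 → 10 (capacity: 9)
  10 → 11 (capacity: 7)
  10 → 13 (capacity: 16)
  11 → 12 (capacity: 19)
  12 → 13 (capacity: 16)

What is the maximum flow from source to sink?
Maximum flow = 9

Max flow: 9

Flow assignment:
  0 → 1: 9/20
  1 → 2: 9/9
  2 → 3: 2/9
  2 → 10: 7/7
  3 → 4: 2/8
  4 → 5: 2/9
  5 → 12: 2/11
  10 → 13: 7/16
  12 → 13: 2/16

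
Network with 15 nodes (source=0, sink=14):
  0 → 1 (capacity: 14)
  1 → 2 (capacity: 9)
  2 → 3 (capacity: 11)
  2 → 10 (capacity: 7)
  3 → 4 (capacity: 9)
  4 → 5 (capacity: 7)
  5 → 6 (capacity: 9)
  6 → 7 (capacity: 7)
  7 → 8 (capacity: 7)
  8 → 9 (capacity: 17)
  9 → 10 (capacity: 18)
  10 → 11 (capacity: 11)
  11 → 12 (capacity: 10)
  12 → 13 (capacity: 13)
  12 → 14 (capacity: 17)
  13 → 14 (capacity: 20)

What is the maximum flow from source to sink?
Maximum flow = 9

Max flow: 9

Flow assignment:
  0 → 1: 9/14
  1 → 2: 9/9
  2 → 3: 2/11
  2 → 10: 7/7
  3 → 4: 2/9
  4 → 5: 2/7
  5 → 6: 2/9
  6 → 7: 2/7
  7 → 8: 2/7
  8 → 9: 2/17
  9 → 10: 2/18
  10 → 11: 9/11
  11 → 12: 9/10
  12 → 14: 9/17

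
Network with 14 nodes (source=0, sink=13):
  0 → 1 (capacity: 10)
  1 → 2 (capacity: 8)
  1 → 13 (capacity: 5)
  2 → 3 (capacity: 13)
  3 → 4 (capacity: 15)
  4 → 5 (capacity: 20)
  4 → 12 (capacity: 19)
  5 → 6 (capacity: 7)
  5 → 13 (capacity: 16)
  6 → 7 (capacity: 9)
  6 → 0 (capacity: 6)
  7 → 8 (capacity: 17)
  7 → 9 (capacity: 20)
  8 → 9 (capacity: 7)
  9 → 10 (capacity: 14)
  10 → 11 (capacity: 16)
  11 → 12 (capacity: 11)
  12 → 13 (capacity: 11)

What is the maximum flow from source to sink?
Maximum flow = 10

Max flow: 10

Flow assignment:
  0 → 1: 10/10
  1 → 2: 5/8
  1 → 13: 5/5
  2 → 3: 5/13
  3 → 4: 5/15
  4 → 5: 5/20
  5 → 13: 5/16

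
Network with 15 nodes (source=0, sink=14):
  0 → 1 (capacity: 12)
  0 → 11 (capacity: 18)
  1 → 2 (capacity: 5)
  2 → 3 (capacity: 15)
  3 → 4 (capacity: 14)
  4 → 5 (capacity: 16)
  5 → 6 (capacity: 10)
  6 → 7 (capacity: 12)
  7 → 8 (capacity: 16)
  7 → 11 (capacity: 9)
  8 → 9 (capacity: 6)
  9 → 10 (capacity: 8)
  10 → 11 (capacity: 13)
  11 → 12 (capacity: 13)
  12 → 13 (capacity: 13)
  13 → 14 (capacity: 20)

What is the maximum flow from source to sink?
Maximum flow = 13

Max flow: 13

Flow assignment:
  0 → 1: 5/12
  0 → 11: 8/18
  1 → 2: 5/5
  2 → 3: 5/15
  3 → 4: 5/14
  4 → 5: 5/16
  5 → 6: 5/10
  6 → 7: 5/12
  7 → 11: 5/9
  11 → 12: 13/13
  12 → 13: 13/13
  13 → 14: 13/20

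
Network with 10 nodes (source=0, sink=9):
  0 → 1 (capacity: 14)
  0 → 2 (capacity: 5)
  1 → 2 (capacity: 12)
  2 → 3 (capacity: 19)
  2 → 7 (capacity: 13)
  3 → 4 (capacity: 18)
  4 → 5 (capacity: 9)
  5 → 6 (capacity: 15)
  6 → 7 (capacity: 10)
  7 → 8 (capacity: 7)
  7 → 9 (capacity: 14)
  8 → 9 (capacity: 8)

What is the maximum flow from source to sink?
Maximum flow = 17

Max flow: 17

Flow assignment:
  0 → 1: 12/14
  0 → 2: 5/5
  1 → 2: 12/12
  2 → 3: 4/19
  2 → 7: 13/13
  3 → 4: 4/18
  4 → 5: 4/9
  5 → 6: 4/15
  6 → 7: 4/10
  7 → 8: 3/7
  7 → 9: 14/14
  8 → 9: 3/8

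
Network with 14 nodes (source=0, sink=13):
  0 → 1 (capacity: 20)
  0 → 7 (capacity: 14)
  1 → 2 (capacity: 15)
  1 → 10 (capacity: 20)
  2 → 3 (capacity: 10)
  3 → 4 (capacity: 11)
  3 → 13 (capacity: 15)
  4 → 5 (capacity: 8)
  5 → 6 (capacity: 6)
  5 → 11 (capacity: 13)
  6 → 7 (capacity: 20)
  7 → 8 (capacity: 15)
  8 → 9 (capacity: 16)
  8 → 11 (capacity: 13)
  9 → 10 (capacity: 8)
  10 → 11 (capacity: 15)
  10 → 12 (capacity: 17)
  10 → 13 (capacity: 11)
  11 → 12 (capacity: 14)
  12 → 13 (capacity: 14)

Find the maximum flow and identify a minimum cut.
Max flow = 34, Min cut edges: (0,1), (0,7)

Maximum flow: 34
Minimum cut: (0,1), (0,7)
Partition: S = [0], T = [1, 2, 3, 4, 5, 6, 7, 8, 9, 10, 11, 12, 13]

Max-flow min-cut theorem verified: both equal 34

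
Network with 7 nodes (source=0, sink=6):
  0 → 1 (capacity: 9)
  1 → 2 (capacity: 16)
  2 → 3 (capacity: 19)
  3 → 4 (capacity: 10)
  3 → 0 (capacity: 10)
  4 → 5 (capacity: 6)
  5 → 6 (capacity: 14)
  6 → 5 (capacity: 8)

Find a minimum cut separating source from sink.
Min cut value = 6, edges: (4,5)

Min cut value: 6
Partition: S = [0, 1, 2, 3, 4], T = [5, 6]
Cut edges: (4,5)

By max-flow min-cut theorem, max flow = min cut = 6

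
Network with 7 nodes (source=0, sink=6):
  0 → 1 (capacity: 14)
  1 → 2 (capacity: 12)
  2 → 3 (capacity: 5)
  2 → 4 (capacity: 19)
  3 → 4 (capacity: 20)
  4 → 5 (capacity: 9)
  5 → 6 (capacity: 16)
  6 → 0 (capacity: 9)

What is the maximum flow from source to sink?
Maximum flow = 9

Max flow: 9

Flow assignment:
  0 → 1: 9/14
  1 → 2: 9/12
  2 → 4: 9/19
  4 → 5: 9/9
  5 → 6: 9/16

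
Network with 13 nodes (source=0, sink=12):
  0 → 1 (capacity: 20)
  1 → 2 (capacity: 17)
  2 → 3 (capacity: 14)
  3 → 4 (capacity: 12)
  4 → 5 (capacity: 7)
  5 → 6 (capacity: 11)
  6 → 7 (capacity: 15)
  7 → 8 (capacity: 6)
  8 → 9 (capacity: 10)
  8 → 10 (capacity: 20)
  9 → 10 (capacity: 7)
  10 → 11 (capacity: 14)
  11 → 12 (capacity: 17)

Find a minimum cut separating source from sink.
Min cut value = 6, edges: (7,8)

Min cut value: 6
Partition: S = [0, 1, 2, 3, 4, 5, 6, 7], T = [8, 9, 10, 11, 12]
Cut edges: (7,8)

By max-flow min-cut theorem, max flow = min cut = 6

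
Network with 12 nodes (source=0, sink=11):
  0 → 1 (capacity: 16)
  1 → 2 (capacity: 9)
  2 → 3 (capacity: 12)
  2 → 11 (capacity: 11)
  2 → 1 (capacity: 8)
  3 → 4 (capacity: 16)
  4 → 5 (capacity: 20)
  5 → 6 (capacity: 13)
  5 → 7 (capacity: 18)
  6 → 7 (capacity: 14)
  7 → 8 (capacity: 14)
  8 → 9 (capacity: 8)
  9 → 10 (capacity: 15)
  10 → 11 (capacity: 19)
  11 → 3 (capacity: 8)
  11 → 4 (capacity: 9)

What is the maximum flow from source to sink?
Maximum flow = 9

Max flow: 9

Flow assignment:
  0 → 1: 9/16
  1 → 2: 9/9
  2 → 11: 9/11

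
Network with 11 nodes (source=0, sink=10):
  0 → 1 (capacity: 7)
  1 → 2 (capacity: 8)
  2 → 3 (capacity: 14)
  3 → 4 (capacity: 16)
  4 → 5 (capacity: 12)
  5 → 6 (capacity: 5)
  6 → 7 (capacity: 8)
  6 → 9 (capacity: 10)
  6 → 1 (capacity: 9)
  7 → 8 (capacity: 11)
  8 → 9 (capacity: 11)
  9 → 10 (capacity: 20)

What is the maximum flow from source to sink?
Maximum flow = 5

Max flow: 5

Flow assignment:
  0 → 1: 5/7
  1 → 2: 5/8
  2 → 3: 5/14
  3 → 4: 5/16
  4 → 5: 5/12
  5 → 6: 5/5
  6 → 9: 5/10
  9 → 10: 5/20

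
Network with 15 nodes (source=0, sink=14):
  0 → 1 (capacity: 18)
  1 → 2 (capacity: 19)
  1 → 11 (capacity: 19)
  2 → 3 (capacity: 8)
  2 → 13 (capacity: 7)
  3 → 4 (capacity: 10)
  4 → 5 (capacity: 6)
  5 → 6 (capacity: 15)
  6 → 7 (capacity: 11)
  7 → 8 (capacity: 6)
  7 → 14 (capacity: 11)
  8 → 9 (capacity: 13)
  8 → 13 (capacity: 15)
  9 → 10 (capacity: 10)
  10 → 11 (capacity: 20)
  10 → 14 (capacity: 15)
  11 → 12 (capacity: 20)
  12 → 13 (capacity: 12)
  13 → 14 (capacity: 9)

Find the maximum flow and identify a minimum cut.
Max flow = 15, Min cut edges: (4,5), (13,14)

Maximum flow: 15
Minimum cut: (4,5), (13,14)
Partition: S = [0, 1, 2, 3, 4, 11, 12, 13], T = [5, 6, 7, 8, 9, 10, 14]

Max-flow min-cut theorem verified: both equal 15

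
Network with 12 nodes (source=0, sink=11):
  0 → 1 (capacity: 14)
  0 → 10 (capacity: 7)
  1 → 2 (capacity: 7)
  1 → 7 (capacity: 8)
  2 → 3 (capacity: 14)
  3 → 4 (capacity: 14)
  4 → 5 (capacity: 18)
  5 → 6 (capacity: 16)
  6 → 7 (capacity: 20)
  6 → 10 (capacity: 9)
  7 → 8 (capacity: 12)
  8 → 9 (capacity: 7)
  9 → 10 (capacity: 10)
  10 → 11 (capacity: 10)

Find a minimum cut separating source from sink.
Min cut value = 10, edges: (10,11)

Min cut value: 10
Partition: S = [0, 1, 2, 3, 4, 5, 6, 7, 8, 9, 10], T = [11]
Cut edges: (10,11)

By max-flow min-cut theorem, max flow = min cut = 10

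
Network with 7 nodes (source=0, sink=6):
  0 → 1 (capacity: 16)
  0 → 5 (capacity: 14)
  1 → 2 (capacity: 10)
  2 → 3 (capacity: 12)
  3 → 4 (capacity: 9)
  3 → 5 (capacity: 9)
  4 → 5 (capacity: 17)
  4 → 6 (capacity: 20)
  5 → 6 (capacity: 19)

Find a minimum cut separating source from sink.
Min cut value = 24, edges: (0,5), (1,2)

Min cut value: 24
Partition: S = [0, 1], T = [2, 3, 4, 5, 6]
Cut edges: (0,5), (1,2)

By max-flow min-cut theorem, max flow = min cut = 24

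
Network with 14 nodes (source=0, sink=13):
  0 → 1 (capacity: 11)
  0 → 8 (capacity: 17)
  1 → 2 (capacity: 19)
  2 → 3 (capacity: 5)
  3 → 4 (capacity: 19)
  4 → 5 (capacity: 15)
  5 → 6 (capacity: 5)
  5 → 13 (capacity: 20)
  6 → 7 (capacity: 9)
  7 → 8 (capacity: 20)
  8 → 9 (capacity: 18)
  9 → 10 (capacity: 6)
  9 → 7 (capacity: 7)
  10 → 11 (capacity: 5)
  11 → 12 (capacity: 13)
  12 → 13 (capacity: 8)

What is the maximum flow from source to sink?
Maximum flow = 10

Max flow: 10

Flow assignment:
  0 → 1: 5/11
  0 → 8: 5/17
  1 → 2: 5/19
  2 → 3: 5/5
  3 → 4: 5/19
  4 → 5: 5/15
  5 → 13: 5/20
  7 → 8: 7/20
  8 → 9: 12/18
  9 → 10: 5/6
  9 → 7: 7/7
  10 → 11: 5/5
  11 → 12: 5/13
  12 → 13: 5/8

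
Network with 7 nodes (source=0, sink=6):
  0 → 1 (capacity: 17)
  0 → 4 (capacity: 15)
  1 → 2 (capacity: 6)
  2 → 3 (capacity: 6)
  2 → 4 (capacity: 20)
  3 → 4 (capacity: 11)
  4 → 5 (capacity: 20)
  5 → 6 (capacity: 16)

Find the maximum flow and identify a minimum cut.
Max flow = 16, Min cut edges: (5,6)

Maximum flow: 16
Minimum cut: (5,6)
Partition: S = [0, 1, 2, 3, 4, 5], T = [6]

Max-flow min-cut theorem verified: both equal 16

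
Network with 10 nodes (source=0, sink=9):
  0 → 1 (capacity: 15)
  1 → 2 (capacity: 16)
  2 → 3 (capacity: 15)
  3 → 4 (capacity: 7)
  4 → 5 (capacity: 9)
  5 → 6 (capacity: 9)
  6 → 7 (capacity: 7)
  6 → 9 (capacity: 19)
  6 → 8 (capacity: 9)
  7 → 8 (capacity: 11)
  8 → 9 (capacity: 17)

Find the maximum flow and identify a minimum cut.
Max flow = 7, Min cut edges: (3,4)

Maximum flow: 7
Minimum cut: (3,4)
Partition: S = [0, 1, 2, 3], T = [4, 5, 6, 7, 8, 9]

Max-flow min-cut theorem verified: both equal 7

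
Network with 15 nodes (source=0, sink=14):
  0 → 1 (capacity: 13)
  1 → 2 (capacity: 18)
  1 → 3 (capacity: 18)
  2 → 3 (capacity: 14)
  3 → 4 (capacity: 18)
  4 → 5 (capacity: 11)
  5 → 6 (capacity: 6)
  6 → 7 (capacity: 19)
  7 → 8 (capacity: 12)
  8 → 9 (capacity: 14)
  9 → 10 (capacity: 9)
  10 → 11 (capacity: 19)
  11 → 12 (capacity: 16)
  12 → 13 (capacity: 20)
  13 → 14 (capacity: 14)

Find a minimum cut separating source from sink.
Min cut value = 6, edges: (5,6)

Min cut value: 6
Partition: S = [0, 1, 2, 3, 4, 5], T = [6, 7, 8, 9, 10, 11, 12, 13, 14]
Cut edges: (5,6)

By max-flow min-cut theorem, max flow = min cut = 6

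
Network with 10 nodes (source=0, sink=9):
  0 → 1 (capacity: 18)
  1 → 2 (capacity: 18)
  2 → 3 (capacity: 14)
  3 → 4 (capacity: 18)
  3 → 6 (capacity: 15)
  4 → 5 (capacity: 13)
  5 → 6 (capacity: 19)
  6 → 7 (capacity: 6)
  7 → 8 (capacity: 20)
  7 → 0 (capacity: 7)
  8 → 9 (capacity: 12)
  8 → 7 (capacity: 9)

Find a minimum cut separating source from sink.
Min cut value = 6, edges: (6,7)

Min cut value: 6
Partition: S = [0, 1, 2, 3, 4, 5, 6], T = [7, 8, 9]
Cut edges: (6,7)

By max-flow min-cut theorem, max flow = min cut = 6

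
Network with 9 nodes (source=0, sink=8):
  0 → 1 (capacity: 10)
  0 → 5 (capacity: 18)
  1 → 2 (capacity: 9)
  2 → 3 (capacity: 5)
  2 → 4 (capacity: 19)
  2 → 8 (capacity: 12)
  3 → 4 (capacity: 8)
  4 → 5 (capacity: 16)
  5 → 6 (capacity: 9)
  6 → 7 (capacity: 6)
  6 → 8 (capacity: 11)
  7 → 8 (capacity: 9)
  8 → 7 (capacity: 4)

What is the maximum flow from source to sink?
Maximum flow = 18

Max flow: 18

Flow assignment:
  0 → 1: 9/10
  0 → 5: 9/18
  1 → 2: 9/9
  2 → 8: 9/12
  5 → 6: 9/9
  6 → 8: 9/11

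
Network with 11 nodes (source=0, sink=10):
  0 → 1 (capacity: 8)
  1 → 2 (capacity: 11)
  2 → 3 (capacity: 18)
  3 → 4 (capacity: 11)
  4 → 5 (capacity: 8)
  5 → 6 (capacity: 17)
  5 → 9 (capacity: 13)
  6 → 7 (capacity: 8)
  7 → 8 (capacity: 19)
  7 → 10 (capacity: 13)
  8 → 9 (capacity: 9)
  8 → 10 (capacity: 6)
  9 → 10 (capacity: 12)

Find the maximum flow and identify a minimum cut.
Max flow = 8, Min cut edges: (4,5)

Maximum flow: 8
Minimum cut: (4,5)
Partition: S = [0, 1, 2, 3, 4], T = [5, 6, 7, 8, 9, 10]

Max-flow min-cut theorem verified: both equal 8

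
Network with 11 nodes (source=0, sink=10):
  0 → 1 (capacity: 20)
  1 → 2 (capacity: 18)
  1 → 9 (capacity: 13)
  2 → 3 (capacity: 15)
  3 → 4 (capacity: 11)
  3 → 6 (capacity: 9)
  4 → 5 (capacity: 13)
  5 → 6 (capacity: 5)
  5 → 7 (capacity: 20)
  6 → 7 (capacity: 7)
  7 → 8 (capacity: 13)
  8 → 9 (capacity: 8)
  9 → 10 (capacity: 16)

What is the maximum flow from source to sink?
Maximum flow = 16

Max flow: 16

Flow assignment:
  0 → 1: 16/20
  1 → 2: 7/18
  1 → 9: 9/13
  2 → 3: 7/15
  3 → 6: 7/9
  6 → 7: 7/7
  7 → 8: 7/13
  8 → 9: 7/8
  9 → 10: 16/16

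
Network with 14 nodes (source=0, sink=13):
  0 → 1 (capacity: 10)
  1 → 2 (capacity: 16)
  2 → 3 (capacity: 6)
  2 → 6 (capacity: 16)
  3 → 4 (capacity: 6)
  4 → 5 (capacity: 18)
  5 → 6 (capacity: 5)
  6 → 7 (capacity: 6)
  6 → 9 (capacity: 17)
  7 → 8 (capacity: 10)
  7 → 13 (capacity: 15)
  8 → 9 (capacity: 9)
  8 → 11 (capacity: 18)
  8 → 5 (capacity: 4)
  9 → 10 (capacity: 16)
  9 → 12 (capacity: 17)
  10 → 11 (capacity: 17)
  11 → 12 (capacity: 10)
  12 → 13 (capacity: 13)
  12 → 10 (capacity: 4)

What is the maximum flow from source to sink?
Maximum flow = 10

Max flow: 10

Flow assignment:
  0 → 1: 10/10
  1 → 2: 10/16
  2 → 6: 10/16
  6 → 7: 6/6
  6 → 9: 4/17
  7 → 13: 6/15
  9 → 12: 4/17
  12 → 13: 4/13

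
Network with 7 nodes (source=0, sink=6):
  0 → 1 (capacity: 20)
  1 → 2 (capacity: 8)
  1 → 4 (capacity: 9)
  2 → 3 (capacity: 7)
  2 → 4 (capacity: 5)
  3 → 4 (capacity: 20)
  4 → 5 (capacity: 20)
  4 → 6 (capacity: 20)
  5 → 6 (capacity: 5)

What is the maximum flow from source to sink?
Maximum flow = 17

Max flow: 17

Flow assignment:
  0 → 1: 17/20
  1 → 2: 8/8
  1 → 4: 9/9
  2 → 3: 3/7
  2 → 4: 5/5
  3 → 4: 3/20
  4 → 6: 17/20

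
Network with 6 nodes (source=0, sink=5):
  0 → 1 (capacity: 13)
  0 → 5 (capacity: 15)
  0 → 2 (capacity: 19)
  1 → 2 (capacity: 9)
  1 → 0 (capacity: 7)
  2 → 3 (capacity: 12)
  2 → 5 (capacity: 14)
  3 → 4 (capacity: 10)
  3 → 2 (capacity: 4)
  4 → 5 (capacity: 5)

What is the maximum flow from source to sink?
Maximum flow = 34

Max flow: 34

Flow assignment:
  0 → 1: 9/13
  0 → 5: 15/15
  0 → 2: 10/19
  1 → 2: 9/9
  2 → 3: 5/12
  2 → 5: 14/14
  3 → 4: 5/10
  4 → 5: 5/5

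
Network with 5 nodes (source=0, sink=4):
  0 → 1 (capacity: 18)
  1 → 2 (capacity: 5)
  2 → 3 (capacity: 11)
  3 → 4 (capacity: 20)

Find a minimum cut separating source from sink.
Min cut value = 5, edges: (1,2)

Min cut value: 5
Partition: S = [0, 1], T = [2, 3, 4]
Cut edges: (1,2)

By max-flow min-cut theorem, max flow = min cut = 5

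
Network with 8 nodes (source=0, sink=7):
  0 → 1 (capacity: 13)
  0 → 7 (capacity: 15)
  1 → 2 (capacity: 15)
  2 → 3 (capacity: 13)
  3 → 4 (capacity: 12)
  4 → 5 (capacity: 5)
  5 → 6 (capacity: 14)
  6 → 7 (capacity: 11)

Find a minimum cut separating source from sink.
Min cut value = 20, edges: (0,7), (4,5)

Min cut value: 20
Partition: S = [0, 1, 2, 3, 4], T = [5, 6, 7]
Cut edges: (0,7), (4,5)

By max-flow min-cut theorem, max flow = min cut = 20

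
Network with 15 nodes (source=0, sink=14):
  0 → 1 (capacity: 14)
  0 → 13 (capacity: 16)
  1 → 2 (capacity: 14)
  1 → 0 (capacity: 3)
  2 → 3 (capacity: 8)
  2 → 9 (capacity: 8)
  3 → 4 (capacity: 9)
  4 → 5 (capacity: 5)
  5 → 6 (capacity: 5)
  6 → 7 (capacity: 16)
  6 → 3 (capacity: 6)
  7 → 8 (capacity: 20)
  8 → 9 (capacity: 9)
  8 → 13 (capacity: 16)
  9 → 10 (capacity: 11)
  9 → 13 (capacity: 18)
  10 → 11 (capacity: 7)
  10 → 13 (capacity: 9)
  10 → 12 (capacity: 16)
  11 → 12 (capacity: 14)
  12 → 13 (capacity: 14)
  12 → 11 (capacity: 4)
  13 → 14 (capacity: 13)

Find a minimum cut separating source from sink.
Min cut value = 13, edges: (13,14)

Min cut value: 13
Partition: S = [0, 1, 2, 3, 4, 5, 6, 7, 8, 9, 10, 11, 12, 13], T = [14]
Cut edges: (13,14)

By max-flow min-cut theorem, max flow = min cut = 13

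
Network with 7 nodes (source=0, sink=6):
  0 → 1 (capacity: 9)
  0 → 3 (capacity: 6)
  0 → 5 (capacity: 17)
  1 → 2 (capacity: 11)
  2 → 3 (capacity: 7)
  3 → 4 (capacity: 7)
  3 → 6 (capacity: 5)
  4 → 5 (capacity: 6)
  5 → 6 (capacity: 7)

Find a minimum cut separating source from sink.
Min cut value = 12, edges: (3,6), (5,6)

Min cut value: 12
Partition: S = [0, 1, 2, 3, 4, 5], T = [6]
Cut edges: (3,6), (5,6)

By max-flow min-cut theorem, max flow = min cut = 12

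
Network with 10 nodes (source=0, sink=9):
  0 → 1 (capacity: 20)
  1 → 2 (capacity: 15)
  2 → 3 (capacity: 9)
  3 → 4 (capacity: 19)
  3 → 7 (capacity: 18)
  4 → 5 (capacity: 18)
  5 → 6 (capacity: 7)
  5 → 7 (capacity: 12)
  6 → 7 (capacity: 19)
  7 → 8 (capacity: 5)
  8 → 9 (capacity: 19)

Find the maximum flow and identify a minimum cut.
Max flow = 5, Min cut edges: (7,8)

Maximum flow: 5
Minimum cut: (7,8)
Partition: S = [0, 1, 2, 3, 4, 5, 6, 7], T = [8, 9]

Max-flow min-cut theorem verified: both equal 5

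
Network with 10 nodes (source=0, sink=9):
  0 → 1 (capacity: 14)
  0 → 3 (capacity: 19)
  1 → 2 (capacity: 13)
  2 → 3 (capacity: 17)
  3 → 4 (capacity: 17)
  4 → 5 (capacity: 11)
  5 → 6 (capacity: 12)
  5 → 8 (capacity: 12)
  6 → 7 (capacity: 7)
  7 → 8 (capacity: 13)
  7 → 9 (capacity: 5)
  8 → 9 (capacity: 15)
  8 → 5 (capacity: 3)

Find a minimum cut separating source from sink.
Min cut value = 11, edges: (4,5)

Min cut value: 11
Partition: S = [0, 1, 2, 3, 4], T = [5, 6, 7, 8, 9]
Cut edges: (4,5)

By max-flow min-cut theorem, max flow = min cut = 11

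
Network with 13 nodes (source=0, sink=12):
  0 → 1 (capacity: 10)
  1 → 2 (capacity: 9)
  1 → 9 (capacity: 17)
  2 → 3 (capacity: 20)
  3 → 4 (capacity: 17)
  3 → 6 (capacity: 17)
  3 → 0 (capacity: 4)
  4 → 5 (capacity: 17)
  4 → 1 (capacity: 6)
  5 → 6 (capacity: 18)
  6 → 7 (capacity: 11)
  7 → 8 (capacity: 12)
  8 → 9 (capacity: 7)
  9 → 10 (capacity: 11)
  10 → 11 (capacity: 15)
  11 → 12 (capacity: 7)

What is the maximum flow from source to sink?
Maximum flow = 7

Max flow: 7

Flow assignment:
  0 → 1: 7/10
  1 → 9: 7/17
  9 → 10: 7/11
  10 → 11: 7/15
  11 → 12: 7/7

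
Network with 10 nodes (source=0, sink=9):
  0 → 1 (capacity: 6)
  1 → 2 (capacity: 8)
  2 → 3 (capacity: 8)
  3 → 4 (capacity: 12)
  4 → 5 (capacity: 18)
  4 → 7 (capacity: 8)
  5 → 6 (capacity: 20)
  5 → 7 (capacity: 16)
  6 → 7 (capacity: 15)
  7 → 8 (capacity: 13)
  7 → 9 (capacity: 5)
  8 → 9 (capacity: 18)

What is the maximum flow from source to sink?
Maximum flow = 6

Max flow: 6

Flow assignment:
  0 → 1: 6/6
  1 → 2: 6/8
  2 → 3: 6/8
  3 → 4: 6/12
  4 → 7: 6/8
  7 → 8: 1/13
  7 → 9: 5/5
  8 → 9: 1/18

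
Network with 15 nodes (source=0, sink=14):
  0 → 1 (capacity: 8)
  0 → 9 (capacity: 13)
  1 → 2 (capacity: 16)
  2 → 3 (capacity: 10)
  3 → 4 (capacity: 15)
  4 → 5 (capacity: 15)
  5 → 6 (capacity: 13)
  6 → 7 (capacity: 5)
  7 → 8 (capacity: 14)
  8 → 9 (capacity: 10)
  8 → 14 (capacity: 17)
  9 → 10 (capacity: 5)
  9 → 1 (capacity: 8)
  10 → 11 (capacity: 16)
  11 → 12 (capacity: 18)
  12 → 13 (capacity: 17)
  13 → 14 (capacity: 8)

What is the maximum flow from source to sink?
Maximum flow = 10

Max flow: 10

Flow assignment:
  0 → 9: 10/13
  1 → 2: 5/16
  2 → 3: 5/10
  3 → 4: 5/15
  4 → 5: 5/15
  5 → 6: 5/13
  6 → 7: 5/5
  7 → 8: 5/14
  8 → 14: 5/17
  9 → 10: 5/5
  9 → 1: 5/8
  10 → 11: 5/16
  11 → 12: 5/18
  12 → 13: 5/17
  13 → 14: 5/8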